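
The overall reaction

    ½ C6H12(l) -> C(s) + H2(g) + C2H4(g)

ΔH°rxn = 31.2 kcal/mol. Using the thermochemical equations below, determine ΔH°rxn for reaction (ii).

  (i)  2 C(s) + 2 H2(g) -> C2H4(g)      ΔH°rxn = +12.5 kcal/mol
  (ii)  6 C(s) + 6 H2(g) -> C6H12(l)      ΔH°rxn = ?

(i) as written (C2H4(g) already on the product side): +12.5 kcal/mol
(ii) reversed and × 1/2 (C6H12(l) must end up as a reactant; ×1/2 to match 1/2 C6H12(l) in the target): contributes −1/2·x
+31.2 = (+12.5) − 1/2·x
x = (+31.2 − (+12.5)) / (-1/2) = -37.4 kcal/mol

ΔH°rxn = -37.4 kcal/mol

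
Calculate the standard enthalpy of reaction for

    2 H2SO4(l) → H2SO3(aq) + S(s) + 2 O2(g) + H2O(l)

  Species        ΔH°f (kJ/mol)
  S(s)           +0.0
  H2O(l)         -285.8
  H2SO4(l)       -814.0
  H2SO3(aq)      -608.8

Products: 1·(-608.8) + 1·(+0.0) + 2·(+0.0) + 1·(-285.8) = -894.6
Reactants: 2·(-814.0) = -1628.0
ΔH_rxn = (-894.6) − (-1628.0) = 733.4 kJ/mol

ΔH_rxn = 733.4 kJ/mol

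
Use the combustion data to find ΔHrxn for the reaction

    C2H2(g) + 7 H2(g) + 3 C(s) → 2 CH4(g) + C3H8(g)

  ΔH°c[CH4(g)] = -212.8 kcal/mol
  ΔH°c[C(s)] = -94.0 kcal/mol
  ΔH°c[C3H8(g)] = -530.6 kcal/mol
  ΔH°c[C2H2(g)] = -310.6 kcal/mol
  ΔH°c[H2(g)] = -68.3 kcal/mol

ΔHrxn = -114.5 kcal/mol

Using ΔH = Σ nΔHc°(reactants) − Σ nΔHc°(products):
= [1·(-310.6) + 7·(-68.3) + 3·(-94.0)] − [2·(-212.8) + 1·(-530.6)]
= -114.5 kcal/mol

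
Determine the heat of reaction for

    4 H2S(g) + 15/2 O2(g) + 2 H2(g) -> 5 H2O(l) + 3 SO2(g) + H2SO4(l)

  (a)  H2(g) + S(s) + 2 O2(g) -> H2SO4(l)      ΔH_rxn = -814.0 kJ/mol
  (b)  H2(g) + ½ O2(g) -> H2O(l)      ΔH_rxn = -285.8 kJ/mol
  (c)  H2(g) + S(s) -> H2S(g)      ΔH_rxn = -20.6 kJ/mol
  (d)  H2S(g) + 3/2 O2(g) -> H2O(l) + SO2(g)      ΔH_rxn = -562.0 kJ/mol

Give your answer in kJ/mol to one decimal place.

ΔH_rxn = -3051.0 kJ/mol

(a) as written (H2SO4(l) already on the product side): -814.0 kJ/mol
(b) × 2: (2)·(-285.8) = -571.6 kJ/mol
(c) reversed: +20.6 kJ/mol
(d) × 3 (×3 to match 3 SO2(g) in the target): (3)·(-562.0) = -1686.0 kJ/mol
ΔH_rxn = (-814.0) + (-571.6) + (+20.6) + (-1686.0) = -3051.0 kJ/mol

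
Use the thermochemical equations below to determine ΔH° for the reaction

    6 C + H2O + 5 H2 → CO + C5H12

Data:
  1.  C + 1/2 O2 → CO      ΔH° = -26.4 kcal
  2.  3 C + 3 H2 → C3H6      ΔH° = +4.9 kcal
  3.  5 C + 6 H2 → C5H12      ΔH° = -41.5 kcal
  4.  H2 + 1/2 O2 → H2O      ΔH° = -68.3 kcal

eq. 1 as written: -26.4 kcal
eq. 2: not needed.
eq. 3 as written: -41.5 kcal
eq. 4 reversed: +68.3 kcal
ΔH° = (1)·(-26.4) + (1)·(-41.5) + (-1)·(-68.3) = 0.4 kcal

ΔH° = 0.4 kcal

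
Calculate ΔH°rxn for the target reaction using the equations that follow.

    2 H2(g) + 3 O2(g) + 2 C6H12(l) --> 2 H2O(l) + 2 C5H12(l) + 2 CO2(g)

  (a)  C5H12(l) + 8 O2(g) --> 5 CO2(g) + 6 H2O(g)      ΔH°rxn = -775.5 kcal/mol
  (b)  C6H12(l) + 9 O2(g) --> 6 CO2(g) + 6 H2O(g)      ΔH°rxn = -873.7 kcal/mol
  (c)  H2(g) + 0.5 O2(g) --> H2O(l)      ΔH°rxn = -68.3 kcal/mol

(a) reversed and × 2 (reverse to put C5H12(l) on the product side; scale by 2 for the 2 C5H12(l)): (-2)·(-775.5) = +1551.0 kcal/mol
(b) × 2 (scale by 2 for the 2 C6H12(l)): (2)·(-873.7) = -1747.4 kcal/mol
(c) × 2 (×2 to match 2 H2O(l) in the target): (2)·(-68.3) = -136.6 kcal/mol
ΔH°rxn = (-2)·(-775.5) + (2)·(-873.7) + (2)·(-68.3) = -333.0 kcal/mol

ΔH°rxn = -333.0 kcal/mol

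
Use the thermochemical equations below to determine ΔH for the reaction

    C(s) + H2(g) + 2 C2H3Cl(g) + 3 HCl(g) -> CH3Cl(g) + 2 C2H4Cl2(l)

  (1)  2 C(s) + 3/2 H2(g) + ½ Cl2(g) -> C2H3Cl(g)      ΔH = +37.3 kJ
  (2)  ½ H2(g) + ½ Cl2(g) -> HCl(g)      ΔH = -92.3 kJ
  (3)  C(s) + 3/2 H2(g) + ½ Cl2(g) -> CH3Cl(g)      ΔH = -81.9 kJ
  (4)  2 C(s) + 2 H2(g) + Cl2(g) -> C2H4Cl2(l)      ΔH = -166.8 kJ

(1) reversed and × 2: (-2)·(+37.3) = -74.6 kJ
(2) reversed and × 3: (-3)·(-92.3) = +276.9 kJ
(3) as written: -81.9 kJ
(4) × 2: (2)·(-166.8) = -333.6 kJ
ΔH = (-2)·(+37.3) + (-3)·(-92.3) + (1)·(-81.9) + (2)·(-166.8) = -213.2 kJ

ΔH = -213.2 kJ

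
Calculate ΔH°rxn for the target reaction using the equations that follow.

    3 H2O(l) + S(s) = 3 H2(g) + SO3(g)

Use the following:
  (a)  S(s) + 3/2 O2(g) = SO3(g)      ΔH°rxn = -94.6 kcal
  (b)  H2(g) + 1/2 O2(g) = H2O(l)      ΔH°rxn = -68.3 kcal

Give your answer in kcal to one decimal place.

(a) as written (SO3(g) already on the product side): -94.6 kcal
(b) reversed and × 3 (reverse to put H2O(l) on the reactant side; scale by 3 for the 3 H2O(l)): (-3)·(-68.3) = +204.9 kcal
ΔH°rxn = (1)·(-94.6) + (-3)·(-68.3) = 110.3 kcal

ΔH°rxn = 110.3 kcal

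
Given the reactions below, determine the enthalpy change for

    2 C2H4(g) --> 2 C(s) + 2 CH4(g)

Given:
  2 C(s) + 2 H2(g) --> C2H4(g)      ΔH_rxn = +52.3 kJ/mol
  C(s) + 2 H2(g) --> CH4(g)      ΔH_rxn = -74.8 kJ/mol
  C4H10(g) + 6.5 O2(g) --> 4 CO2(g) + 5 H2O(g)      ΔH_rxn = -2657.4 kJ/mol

equation 1 reversed and × 2 (reverse to put C2H4(g) on the reactant side; ×2 to match 2 C2H4(g) in the target): (-2)·(+52.3) = -104.6 kJ/mol
equation 2 × 2 (×2 to match 2 CH4(g) in the target): (2)·(-74.8) = -149.6 kJ/mol
equation 3: not needed (O2(g) appears nowhere else).
ΔH_rxn = (-2)·(+52.3) + (2)·(-74.8) = -254.2 kJ/mol

ΔH_rxn = -254.2 kJ/mol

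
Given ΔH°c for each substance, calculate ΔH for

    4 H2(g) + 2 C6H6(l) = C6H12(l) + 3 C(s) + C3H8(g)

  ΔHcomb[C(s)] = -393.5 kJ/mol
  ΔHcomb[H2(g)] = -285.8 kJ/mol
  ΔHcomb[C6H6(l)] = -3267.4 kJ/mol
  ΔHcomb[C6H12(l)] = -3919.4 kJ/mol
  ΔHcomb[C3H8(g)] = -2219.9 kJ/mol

With combustion enthalpies, reactants minus products:
= [4·(-285.8) + 2·(-3267.4)] − [1·(-3919.4) + 3·(-393.5) + 1·(-2219.9)]
= -358.2 kJ/mol

ΔH = -358.2 kJ/mol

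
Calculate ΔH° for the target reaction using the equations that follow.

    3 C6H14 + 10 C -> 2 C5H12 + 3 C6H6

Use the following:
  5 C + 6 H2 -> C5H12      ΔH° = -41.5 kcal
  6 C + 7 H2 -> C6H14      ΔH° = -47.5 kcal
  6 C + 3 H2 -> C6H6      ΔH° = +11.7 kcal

equation 1 × 2: (2)·(-41.5) = -83.0 kcal
equation 2 reversed and × 3: (-3)·(-47.5) = +142.5 kcal
equation 3 × 3: (3)·(+11.7) = +35.1 kcal
Combining the equations, ΔH° = (2)·(-41.5) + (-3)·(-47.5) + (3)·(+11.7) = 94.6 kcal

ΔH° = 94.6 kcal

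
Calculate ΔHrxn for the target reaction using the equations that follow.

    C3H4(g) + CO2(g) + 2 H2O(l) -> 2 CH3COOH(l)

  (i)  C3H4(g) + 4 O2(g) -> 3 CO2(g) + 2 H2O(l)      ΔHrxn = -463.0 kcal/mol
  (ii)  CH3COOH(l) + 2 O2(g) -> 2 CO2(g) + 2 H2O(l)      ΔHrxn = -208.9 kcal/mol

ΔHrxn = -45.2 kcal/mol

(i) as written (C3H4(g) already on the reactant side): -463.0 kcal/mol
(ii) reversed and × 2 (reverse to put CH3COOH(l) on the product side; scale by 2 for the 2 CH3COOH(l)): (-2)·(-208.9) = +417.8 kcal/mol
ΔHrxn = (-463.0) + (+417.8) = -45.2 kcal/mol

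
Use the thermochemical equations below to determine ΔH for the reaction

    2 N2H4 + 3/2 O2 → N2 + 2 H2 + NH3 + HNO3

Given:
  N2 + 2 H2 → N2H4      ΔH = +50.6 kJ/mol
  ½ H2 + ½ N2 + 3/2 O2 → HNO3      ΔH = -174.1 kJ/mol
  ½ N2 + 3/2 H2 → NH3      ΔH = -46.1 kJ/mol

equation 1 reversed and × 2 (reverse to put N2H4 on the reactant side; scale by 2 for the 2 N2H4): (-2)·(+50.6) = -101.2 kJ/mol
equation 2 as written (HNO3 already on the product side): -174.1 kJ/mol
equation 3 as written (NH3 already on the product side): -46.1 kJ/mol
Summing the manipulated equations, ΔH = (-101.2) + (-174.1) + (-46.1) = -321.4 kJ/mol

ΔH = -321.4 kJ/mol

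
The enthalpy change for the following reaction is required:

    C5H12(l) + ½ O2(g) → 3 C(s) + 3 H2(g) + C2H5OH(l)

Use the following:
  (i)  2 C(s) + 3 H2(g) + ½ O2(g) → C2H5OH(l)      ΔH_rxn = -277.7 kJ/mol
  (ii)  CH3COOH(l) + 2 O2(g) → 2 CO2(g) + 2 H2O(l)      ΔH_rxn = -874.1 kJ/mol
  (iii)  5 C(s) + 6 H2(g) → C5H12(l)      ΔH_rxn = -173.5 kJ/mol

ΔH_rxn = -104.2 kJ/mol

(i) as written: -277.7 kJ/mol
(ii): not needed.
(iii) reversed: +173.5 kJ/mol
ΔH_rxn = (1)·(-277.7) + (-1)·(-173.5) = -104.2 kJ/mol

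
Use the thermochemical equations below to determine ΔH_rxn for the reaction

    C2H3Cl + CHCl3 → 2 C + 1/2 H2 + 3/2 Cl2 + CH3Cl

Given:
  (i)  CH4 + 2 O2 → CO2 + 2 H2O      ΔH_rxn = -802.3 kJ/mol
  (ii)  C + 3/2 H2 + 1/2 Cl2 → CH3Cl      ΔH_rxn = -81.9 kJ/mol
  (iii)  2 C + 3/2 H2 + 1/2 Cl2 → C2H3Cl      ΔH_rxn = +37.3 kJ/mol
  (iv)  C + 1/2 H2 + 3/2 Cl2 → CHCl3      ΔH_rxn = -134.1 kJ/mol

ΔH_rxn = 14.9 kJ/mol

(i): not needed (H2O appears nowhere else).
(ii) as written (CH3Cl already on the product side): -81.9 kJ/mol
(iii) reversed (C2H3Cl must end up as a reactant): -37.3 kJ/mol
(iv) reversed (reverse to put CHCl3 on the reactant side): +134.1 kJ/mol
By Hess's law, ΔH_rxn = (1)·(-81.9) + (-1)·(+37.3) + (-1)·(-134.1) = 14.9 kJ/mol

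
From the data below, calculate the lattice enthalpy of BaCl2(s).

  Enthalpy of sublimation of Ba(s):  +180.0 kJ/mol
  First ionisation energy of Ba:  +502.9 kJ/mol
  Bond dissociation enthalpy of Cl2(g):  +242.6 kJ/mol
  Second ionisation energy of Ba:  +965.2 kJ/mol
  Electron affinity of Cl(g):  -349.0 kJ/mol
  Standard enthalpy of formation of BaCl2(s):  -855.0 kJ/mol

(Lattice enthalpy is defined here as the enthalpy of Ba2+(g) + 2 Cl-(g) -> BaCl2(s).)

U = -2047.7 kJ/mol

ΔHf° = 1·ΔHsub + 1·(ΣIE) + 1·D(Cl2) + 2·EA + U
-855.0 = 1·(+180.0) + 1·(+1468.1) + 1·(+242.6) + 2·(-349.0) + U
U = -855.0 − (+1192.7) = -2047.7 kJ/mol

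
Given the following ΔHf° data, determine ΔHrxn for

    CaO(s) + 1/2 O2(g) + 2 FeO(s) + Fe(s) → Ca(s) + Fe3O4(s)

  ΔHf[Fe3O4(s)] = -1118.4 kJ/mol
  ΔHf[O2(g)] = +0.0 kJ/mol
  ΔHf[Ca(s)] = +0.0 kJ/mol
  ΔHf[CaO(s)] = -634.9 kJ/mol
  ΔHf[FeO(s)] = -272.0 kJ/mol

ΔH°rxn = Σ nΔHf°(products) − Σ nΔHf°(reactants).
Products: 1·(+0.0) + 1·(-1118.4) = -1118.4
Reactants: 1·(-634.9) + 1/2·(+0.0) + 2·(-272.0) + 1·(+0.0) = -1178.9
ΔHrxn = (-1118.4) − (-1178.9) = 60.5 kJ/mol

ΔHrxn = 60.5 kJ/mol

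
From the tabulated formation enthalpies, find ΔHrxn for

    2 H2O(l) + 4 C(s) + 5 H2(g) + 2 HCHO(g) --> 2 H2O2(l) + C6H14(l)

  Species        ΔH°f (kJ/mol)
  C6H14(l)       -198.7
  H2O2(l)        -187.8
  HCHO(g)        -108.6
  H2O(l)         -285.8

ΔHrxn = 214.5 kJ/mol

ΔH°rxn = Σ nΔHf°(products) − Σ nΔHf°(reactants).
Products: 2·(-187.8) + 1·(-198.7) = -574.3
Reactants: 2·(-285.8) + 4·(+0.0) + 5·(+0.0) + 2·(-108.6) = -788.8
ΔHrxn = (-574.3) − (-788.8) = 214.5 kJ/mol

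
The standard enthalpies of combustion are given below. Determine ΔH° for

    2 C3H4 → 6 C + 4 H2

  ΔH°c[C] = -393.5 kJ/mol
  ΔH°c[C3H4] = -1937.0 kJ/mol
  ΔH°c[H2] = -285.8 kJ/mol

With combustion enthalpies, reactants minus products:
= [2·(-1937.0)] − [6·(-393.5) + 4·(-285.8)]
= -369.8 kJ/mol

ΔH° = -369.8 kJ/mol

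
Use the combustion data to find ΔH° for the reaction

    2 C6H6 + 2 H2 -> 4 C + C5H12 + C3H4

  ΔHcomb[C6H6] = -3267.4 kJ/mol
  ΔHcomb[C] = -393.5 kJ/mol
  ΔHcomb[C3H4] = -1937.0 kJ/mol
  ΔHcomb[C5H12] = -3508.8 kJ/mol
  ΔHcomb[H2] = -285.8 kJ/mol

ΔH° = -86.6 kJ/mol

With combustion enthalpies, reactants minus products:
= [2·(-3267.4) + 2·(-285.8)] − [4·(-393.5) + 1·(-3508.8) + 1·(-1937.0)]
= -86.6 kJ/mol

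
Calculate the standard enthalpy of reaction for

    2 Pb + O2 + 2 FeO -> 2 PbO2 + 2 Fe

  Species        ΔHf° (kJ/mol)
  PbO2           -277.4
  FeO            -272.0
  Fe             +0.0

Products: 2·(-277.4) + 2·(+0.0) = -554.8
Reactants: 2·(+0.0) + 1·(+0.0) + 2·(-272.0) = -544.0
ΔH_rxn = (-554.8) − (-544.0) = -10.8 kJ/mol

ΔH_rxn = -10.8 kJ/mol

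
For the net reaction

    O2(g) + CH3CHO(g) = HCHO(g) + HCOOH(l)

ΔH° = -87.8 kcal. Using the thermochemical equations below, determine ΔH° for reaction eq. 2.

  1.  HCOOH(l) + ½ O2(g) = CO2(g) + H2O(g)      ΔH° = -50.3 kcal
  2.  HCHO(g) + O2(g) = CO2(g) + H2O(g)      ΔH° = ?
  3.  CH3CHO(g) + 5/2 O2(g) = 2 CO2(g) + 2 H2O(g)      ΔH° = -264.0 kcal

eq. 1 reversed: +50.3 kcal
eq. 2 reversed: contributes −x
eq. 3 as written: -264.0 kcal
-87.8 = (+50.3) + (-264.0) − x
x = (-87.8 − (-213.7)) / (-1) = -125.9 kcal

ΔH° = -125.9 kcal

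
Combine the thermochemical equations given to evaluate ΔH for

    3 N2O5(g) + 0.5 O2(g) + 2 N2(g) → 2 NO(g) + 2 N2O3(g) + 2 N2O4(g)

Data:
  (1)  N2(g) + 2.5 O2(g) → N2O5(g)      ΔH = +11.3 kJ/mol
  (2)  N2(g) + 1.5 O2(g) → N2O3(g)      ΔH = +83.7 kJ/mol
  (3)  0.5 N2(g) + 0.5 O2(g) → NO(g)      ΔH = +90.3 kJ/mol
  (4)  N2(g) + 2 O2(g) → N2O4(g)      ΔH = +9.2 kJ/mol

(1) reversed and × 3 (N2O5(g) must end up as a reactant; scale by 3 for the 3 N2O5(g)): (-3)·(+11.3) = -33.9 kJ/mol
(2) × 2 (×2 to match 2 N2O3(g) in the target): (2)·(+83.7) = +167.4 kJ/mol
(3) × 2 (×2 to match 2 NO(g) in the target): (2)·(+90.3) = +180.6 kJ/mol
(4) × 2 (×2 to match 2 N2O4(g) in the target): (2)·(+9.2) = +18.4 kJ/mol
ΔH = (-3)·(+11.3) + (2)·(+83.7) + (2)·(+90.3) + (2)·(+9.2) = 332.5 kJ/mol

ΔH = 332.5 kJ/mol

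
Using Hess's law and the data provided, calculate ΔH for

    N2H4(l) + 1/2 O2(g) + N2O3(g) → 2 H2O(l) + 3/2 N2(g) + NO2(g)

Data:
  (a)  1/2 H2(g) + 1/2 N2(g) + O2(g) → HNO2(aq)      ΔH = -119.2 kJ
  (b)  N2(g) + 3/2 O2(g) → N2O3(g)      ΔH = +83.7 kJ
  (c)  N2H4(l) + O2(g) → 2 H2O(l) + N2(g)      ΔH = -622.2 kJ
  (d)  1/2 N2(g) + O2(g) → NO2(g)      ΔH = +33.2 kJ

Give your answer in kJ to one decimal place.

ΔH = -672.7 kJ

(a): not needed (HNO2(aq) appears nowhere else).
(b) reversed (N2O3(g) must end up as a reactant): -83.7 kJ
(c) as written (N2H4(l) already on the reactant side): -622.2 kJ
(d) as written (NO2(g) already on the product side): +33.2 kJ
By Hess's law, ΔH = (-1)·(+83.7) + (1)·(-622.2) + (1)·(+33.2) = -672.7 kJ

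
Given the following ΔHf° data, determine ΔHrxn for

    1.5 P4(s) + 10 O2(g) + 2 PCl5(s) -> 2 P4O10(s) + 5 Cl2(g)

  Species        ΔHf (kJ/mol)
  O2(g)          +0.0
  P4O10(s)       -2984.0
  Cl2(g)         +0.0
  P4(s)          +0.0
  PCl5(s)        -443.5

ΔHrxn = -5081.0 kJ/mol

Products: 2·(-2984.0) + 5·(+0.0) = -5968.0
Reactants: 3/2·(+0.0) + 10·(+0.0) + 2·(-443.5) = -887.0
ΔHrxn = (-5968.0) − (-887.0) = -5081.0 kJ/mol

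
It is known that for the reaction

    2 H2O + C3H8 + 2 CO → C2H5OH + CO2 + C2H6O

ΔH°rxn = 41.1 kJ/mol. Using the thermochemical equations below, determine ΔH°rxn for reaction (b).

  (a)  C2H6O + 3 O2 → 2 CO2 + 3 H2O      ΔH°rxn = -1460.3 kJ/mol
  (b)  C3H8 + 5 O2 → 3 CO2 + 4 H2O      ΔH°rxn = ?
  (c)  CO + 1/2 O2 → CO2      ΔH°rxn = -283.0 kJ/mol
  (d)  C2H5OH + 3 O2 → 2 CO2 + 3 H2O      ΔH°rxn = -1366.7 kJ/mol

(a) reversed: +1460.3 kJ/mol
(b) as written: contributes x
(c) × 2: (2)·(-283.0) = -566.0 kJ/mol
(d) reversed: +1366.7 kJ/mol
+41.1 = (+1460.3) + (-566.0) + (+1366.7) + x
x = (+41.1 − (+2261.0)) / (1) = -2219.9 kJ/mol

ΔH°rxn = -2219.9 kJ/mol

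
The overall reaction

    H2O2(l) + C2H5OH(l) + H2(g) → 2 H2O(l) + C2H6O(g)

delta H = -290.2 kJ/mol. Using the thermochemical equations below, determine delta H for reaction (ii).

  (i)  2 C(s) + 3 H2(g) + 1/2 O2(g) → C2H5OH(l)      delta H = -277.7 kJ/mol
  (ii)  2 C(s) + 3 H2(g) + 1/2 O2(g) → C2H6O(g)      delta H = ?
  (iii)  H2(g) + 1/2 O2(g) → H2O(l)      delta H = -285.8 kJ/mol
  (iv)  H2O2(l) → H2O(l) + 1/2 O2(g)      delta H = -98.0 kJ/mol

(i) reversed (reverse to put C2H5OH(l) on the reactant side): +277.7 kJ/mol
(ii) as written (C2H6O(g) already on the product side): contributes x
(iii) as written: -285.8 kJ/mol
(iv) as written (H2O2(l) already on the reactant side): -98.0 kJ/mol
-290.2 = (+277.7) + (-285.8) + (-98.0) + x
x = (-290.2 − (-106.1)) / (1) = -184.1 kJ/mol

delta H = -184.1 kJ/mol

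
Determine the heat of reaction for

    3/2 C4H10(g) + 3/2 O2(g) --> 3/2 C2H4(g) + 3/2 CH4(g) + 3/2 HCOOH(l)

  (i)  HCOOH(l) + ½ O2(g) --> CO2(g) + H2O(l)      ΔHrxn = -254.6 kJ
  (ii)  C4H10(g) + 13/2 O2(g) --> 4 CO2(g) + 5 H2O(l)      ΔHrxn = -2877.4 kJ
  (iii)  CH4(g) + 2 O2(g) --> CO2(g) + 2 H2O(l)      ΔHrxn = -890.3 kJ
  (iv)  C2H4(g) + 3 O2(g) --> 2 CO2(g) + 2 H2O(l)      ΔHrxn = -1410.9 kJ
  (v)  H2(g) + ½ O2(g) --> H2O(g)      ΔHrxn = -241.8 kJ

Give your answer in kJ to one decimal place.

(i) reversed and × 3/2: (-3/2)·(-254.6) = +381.9 kJ
(ii) × 3/2: (3/2)·(-2877.4) = -4316.1 kJ
(iii) reversed and × 3/2: (-3/2)·(-890.3) = +1335.45 kJ
(iv) reversed and × 3/2: (-3/2)·(-1410.9) = +2116.35 kJ
(v): not needed.
ΔHrxn = (-3/2)·(-254.6) + (3/2)·(-2877.4) + (-3/2)·(-890.3) + (-3/2)·(-1410.9) = -482.4 kJ

ΔHrxn = -482.4 kJ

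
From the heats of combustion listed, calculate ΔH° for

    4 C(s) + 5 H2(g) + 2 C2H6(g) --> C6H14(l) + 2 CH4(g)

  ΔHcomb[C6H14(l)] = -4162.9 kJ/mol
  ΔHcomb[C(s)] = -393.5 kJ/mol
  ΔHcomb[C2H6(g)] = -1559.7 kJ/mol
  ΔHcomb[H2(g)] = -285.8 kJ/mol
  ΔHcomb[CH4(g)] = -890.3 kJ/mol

With combustion enthalpies, reactants minus products:
= [4·(-393.5) + 5·(-285.8) + 2·(-1559.7)] − [1·(-4162.9) + 2·(-890.3)]
= -178.9 kJ/mol

ΔH° = -178.9 kJ/mol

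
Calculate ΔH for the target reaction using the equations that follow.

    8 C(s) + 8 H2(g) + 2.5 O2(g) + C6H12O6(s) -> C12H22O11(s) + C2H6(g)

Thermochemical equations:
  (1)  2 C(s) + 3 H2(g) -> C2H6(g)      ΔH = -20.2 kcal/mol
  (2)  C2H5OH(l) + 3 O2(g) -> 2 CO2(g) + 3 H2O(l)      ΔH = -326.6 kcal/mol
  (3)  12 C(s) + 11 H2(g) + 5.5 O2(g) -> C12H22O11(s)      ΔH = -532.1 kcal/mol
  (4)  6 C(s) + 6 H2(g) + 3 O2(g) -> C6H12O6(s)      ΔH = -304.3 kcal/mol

(1) as written: -20.2 kcal/mol
(2): not needed.
(3) as written: -532.1 kcal/mol
(4) reversed: +304.3 kcal/mol
ΔH = (-20.2) + (-532.1) + (+304.3) = -248.0 kcal/mol

ΔH = -248.0 kcal/mol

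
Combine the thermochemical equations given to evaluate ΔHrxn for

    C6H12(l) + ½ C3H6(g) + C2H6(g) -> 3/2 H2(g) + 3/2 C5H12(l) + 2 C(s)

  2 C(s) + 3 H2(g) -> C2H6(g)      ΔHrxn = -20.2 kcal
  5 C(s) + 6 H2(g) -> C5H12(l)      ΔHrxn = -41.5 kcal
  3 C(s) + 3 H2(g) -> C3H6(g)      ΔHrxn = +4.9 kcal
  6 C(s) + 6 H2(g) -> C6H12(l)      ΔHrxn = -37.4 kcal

ΔHrxn = -7.1 kcal

equation 1 reversed (reverse to put C2H6(g) on the reactant side): +20.2 kcal
equation 2 × 3/2 (×3/2 to match 3/2 C5H12(l) in the target): (3/2)·(-41.5) = -62.25 kcal
equation 3 reversed and × 1/2 (C3H6(g) must end up as a reactant; ×1/2 to match 1/2 C3H6(g) in the target): (-1/2)·(+4.9) = -2.45 kcal
equation 4 reversed (reverse to put C6H12(l) on the reactant side): +37.4 kcal
ΔHrxn = (-1)·(-20.2) + (3/2)·(-41.5) + (-1/2)·(+4.9) + (-1)·(-37.4) = -7.1 kcal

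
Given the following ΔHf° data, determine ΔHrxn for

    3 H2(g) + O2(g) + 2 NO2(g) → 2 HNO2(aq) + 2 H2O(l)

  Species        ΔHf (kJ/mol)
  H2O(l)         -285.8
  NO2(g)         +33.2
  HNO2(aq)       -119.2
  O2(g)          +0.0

ΔH°rxn = Σ nΔHf°(products) − Σ nΔHf°(reactants).
Products: 2·(-119.2) + 2·(-285.8) = -810.0
Reactants: 3·(+0.0) + 1·(+0.0) + 2·(+33.2) = +66.4
ΔHrxn = (-810.0) − (+66.4) = -876.4 kJ/mol

ΔHrxn = -876.4 kJ/mol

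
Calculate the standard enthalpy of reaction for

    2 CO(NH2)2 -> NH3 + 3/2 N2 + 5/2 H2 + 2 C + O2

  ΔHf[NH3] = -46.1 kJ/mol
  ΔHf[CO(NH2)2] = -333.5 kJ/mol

ΔH° = 620.9 kJ/mol

Products: 1·(-46.1) + 3/2·(+0.0) + 5/2·(+0.0) + 2·(+0.0) + 1·(+0.0) = -46.1
Reactants: 2·(-333.5) = -667.0
ΔH° = (-46.1) − (-667.0) = 620.9 kJ/mol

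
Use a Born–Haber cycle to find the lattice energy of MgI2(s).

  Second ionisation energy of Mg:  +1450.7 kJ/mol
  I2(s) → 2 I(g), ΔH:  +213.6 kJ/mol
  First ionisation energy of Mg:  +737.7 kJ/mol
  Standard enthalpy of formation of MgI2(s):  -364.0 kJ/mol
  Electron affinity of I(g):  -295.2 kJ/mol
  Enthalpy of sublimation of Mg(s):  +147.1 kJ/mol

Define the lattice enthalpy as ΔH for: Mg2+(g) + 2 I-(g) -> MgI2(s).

ΔHf° = 1·ΔHsub + 1·(ΣIE) + 1·D(I2) + 2·EA + U
-364.0 = 1·(+147.1) + 1·(+2188.4) + 1·(+213.6) + 2·(-295.2) + U
U = -364.0 − (+1958.7) = -2322.7 kJ/mol

U = -2322.7 kJ/mol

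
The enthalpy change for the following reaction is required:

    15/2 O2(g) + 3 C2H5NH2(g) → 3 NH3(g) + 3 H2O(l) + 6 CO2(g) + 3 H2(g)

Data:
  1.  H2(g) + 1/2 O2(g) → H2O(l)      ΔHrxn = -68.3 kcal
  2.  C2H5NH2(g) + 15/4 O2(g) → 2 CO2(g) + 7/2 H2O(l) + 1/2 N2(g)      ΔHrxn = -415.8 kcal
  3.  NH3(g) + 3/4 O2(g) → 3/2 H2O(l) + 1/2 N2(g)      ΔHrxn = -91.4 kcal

ΔHrxn = -768.3 kcal

eq. 1 reversed and × 3: (-3)·(-68.3) = +204.9 kcal
eq. 2 × 3: (3)·(-415.8) = -1247.4 kcal
eq. 3 reversed and × 3: (-3)·(-91.4) = +274.2 kcal
ΔHrxn = (+204.9) + (-1247.4) + (+274.2) = -768.3 kcal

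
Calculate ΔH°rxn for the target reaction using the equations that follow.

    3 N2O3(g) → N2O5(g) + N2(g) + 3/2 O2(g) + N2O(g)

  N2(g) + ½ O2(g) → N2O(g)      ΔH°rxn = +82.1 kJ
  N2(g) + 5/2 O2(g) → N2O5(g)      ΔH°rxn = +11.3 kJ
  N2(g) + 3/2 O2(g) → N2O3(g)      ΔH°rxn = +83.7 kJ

ΔH°rxn = -157.7 kJ

equation 1 as written (N2O(g) already on the product side): +82.1 kJ
equation 2 as written (N2O5(g) already on the product side): +11.3 kJ
equation 3 reversed and × 3 (N2O3(g) must end up as a reactant; ×3 to match 3 N2O3(g) in the target): (-3)·(+83.7) = -251.1 kJ
By Hess's law, ΔH°rxn = (1)·(+82.1) + (1)·(+11.3) + (-3)·(+83.7) = -157.7 kJ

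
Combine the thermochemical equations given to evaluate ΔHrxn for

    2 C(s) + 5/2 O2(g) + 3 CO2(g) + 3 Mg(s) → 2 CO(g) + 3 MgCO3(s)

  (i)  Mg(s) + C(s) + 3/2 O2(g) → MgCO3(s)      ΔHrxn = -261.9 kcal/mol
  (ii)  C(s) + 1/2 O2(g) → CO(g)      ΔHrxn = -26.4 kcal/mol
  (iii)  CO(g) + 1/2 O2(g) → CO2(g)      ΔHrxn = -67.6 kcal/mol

ΔHrxn = -556.5 kcal/mol

(i) × 3 (×3 to match 3 MgCO3(s) in the target): (3)·(-261.9) = -785.7 kcal/mol
(ii) reversed: +26.4 kcal/mol
(iii) reversed and × 3 (CO2(g) must end up as a reactant; scale by 3 for the 3 CO2(g)): (-3)·(-67.6) = +202.8 kcal/mol
Since enthalpy is a state function, ΔHrxn = (3)·(-261.9) + (-1)·(-26.4) + (-3)·(-67.6) = -556.5 kcal/mol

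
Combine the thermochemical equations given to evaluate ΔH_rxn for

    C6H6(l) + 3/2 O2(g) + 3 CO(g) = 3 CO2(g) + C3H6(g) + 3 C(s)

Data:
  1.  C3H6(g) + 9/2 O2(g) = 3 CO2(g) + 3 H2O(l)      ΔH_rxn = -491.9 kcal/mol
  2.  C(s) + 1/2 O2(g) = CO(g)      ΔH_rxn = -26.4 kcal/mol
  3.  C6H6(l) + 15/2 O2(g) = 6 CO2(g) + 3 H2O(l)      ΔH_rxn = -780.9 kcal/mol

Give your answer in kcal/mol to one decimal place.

eq. 1 reversed: +491.9 kcal/mol
eq. 2 reversed and × 3: (-3)·(-26.4) = +79.2 kcal/mol
eq. 3 as written: -780.9 kcal/mol
Combining the equations, ΔH_rxn = (-1)·(-491.9) + (-3)·(-26.4) + (1)·(-780.9) = -209.8 kcal/mol

ΔH_rxn = -209.8 kcal/mol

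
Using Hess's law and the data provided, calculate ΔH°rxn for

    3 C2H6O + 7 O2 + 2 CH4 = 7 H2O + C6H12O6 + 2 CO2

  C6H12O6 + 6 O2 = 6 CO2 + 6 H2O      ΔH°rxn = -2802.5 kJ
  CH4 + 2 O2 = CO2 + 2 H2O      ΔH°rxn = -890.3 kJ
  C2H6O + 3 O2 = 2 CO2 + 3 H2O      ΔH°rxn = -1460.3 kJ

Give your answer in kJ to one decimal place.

equation 1 reversed: +2802.5 kJ
equation 2 × 2: (2)·(-890.3) = -1780.6 kJ
equation 3 × 3: (3)·(-1460.3) = -4380.9 kJ
Summing the manipulated equations, ΔH°rxn = (-1)·(-2802.5) + (2)·(-890.3) + (3)·(-1460.3) = -3359.0 kJ

ΔH°rxn = -3359.0 kJ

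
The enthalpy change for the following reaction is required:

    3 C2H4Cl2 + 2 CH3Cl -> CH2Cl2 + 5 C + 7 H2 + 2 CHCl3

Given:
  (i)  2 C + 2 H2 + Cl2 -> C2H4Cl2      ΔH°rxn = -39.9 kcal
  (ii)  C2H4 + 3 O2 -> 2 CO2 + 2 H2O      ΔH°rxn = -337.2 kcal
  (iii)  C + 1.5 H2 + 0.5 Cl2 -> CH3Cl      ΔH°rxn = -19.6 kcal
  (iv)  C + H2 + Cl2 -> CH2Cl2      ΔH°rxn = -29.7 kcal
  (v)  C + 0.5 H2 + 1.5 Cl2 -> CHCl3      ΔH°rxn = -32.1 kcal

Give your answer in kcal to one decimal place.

ΔH°rxn = 65.0 kcal

(i) reversed and × 3: (-3)·(-39.9) = +119.7 kcal
(ii): not needed.
(iii) reversed and × 2: (-2)·(-19.6) = +39.2 kcal
(iv) as written: -29.7 kcal
(v) × 2: (2)·(-32.1) = -64.2 kcal
ΔH°rxn = (+119.7) + (+39.2) + (-29.7) + (-64.2) = 65.0 kcal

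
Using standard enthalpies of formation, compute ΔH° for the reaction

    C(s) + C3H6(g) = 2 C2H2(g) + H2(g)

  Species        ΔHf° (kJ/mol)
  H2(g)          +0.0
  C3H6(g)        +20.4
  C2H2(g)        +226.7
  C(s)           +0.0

ΔH°rxn = Σ nΔHf°(products) − Σ nΔHf°(reactants).
Products: 2·(+226.7) + 1·(+0.0) = +453.4
Reactants: 1·(+0.0) + 1·(+20.4) = +20.4
ΔH° = (+453.4) − (+20.4) = 433.0 kJ/mol

ΔH° = 433.0 kJ/mol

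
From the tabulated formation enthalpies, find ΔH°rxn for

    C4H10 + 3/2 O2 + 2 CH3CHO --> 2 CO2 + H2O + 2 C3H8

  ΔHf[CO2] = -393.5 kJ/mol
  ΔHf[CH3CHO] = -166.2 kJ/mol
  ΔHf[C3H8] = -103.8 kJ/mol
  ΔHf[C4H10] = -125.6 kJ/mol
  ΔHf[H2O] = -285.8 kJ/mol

ΔH°rxn = -822.4 kJ/mol

ΔH°rxn = Σ nΔHf°(products) − Σ nΔHf°(reactants).
Products: 2·(-393.5) + 1·(-285.8) + 2·(-103.8) = -1280.4
Reactants: 1·(-125.6) + 3/2·(+0.0) + 2·(-166.2) = -458.0
ΔH°rxn = (-1280.4) − (-458.0) = -822.4 kJ/mol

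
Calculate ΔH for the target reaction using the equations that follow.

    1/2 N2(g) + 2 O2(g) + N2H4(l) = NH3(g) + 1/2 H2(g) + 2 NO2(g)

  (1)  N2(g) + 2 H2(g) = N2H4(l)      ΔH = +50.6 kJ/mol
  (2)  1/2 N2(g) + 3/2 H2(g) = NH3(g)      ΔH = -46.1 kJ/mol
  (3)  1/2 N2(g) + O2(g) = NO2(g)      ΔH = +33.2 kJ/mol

(1) reversed: -50.6 kJ/mol
(2) as written: -46.1 kJ/mol
(3) × 2: (2)·(+33.2) = +66.4 kJ/mol
ΔH = (-50.6) + (-46.1) + (+66.4) = -30.3 kJ/mol

ΔH = -30.3 kJ/mol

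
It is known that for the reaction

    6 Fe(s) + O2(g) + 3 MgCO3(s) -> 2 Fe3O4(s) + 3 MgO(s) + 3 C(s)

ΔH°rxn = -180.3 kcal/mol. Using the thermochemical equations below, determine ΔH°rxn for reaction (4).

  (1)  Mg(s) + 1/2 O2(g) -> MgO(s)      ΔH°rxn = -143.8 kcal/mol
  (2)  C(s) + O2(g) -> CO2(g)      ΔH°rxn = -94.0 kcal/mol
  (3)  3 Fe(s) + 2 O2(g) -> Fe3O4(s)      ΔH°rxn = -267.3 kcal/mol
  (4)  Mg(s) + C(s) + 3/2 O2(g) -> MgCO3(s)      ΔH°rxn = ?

(1) × 3 (×3 to match 3 MgO(s) in the target): (3)·(-143.8) = -431.4 kcal/mol
(2): not needed (CO2(g) appears nowhere else).
(3) × 2 (×2 to match 2 Fe3O4(s) in the target): (2)·(-267.3) = -534.6 kcal/mol
(4) reversed and × 3 (MgCO3(s) must end up as a reactant; ×3 to match 3 MgCO3(s) in the target): contributes −3·x
-180.3 = (-431.4) + (-534.6) − 3·x
x = (-180.3 − (-966.0)) / (-3) = -261.9 kcal/mol

ΔH°rxn = -261.9 kcal/mol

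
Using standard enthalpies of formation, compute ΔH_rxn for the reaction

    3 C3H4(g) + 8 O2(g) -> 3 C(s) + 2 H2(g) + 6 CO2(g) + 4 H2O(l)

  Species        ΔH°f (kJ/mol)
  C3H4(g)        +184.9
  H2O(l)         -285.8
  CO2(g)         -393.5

Products: 3·(+0.0) + 2·(+0.0) + 6·(-393.5) + 4·(-285.8) = -3504.2
Reactants: 3·(+184.9) + 8·(+0.0) = +554.7
ΔH_rxn = (-3504.2) − (+554.7) = -4058.9 kJ/mol

ΔH_rxn = -4058.9 kJ/mol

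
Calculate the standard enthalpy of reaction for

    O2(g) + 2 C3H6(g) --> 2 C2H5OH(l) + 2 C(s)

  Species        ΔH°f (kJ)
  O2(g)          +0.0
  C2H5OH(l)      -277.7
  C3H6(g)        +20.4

Products: 2·(-277.7) + 2·(+0.0) = -555.4
Reactants: 1·(+0.0) + 2·(+20.4) = +40.8
ΔH°rxn = (-555.4) − (+40.8) = -596.2 kJ

ΔH°rxn = -596.2 kJ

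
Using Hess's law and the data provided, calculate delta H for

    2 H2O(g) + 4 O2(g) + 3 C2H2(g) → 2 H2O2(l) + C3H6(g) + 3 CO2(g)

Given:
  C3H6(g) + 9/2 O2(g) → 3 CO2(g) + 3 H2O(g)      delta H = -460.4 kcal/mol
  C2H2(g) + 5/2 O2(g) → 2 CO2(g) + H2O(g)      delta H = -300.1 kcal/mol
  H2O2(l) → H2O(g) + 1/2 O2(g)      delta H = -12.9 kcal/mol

equation 1 reversed (C3H6(g) must end up as a product): +460.4 kcal/mol
equation 2 × 3 (scale by 3 for the 3 C2H2(g)): (3)·(-300.1) = -900.3 kcal/mol
equation 3 reversed and × 2 (H2O2(l) must end up as a product; scale by 2 for the 2 H2O2(l)): (-2)·(-12.9) = +25.8 kcal/mol
delta H = (+460.4) + (-900.3) + (+25.8) = -414.1 kcal/mol

delta H = -414.1 kcal/mol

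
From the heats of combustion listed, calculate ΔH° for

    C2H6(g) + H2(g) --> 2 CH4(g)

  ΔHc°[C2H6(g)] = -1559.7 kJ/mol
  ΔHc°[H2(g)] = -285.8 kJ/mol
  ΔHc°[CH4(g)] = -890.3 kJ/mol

ΔH° = -64.9 kJ/mol

Using ΔH = Σ nΔHc°(reactants) − Σ nΔHc°(products):
= [1·(-1559.7) + 1·(-285.8)] − [2·(-890.3)]
= -64.9 kJ/mol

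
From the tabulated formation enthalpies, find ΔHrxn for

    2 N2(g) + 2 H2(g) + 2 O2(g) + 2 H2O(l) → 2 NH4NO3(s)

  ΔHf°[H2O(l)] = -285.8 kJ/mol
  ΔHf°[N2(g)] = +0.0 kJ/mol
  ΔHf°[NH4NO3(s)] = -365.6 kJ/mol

ΔHrxn = -159.6 kJ/mol

ΔH°rxn = Σ nΔHf°(products) − Σ nΔHf°(reactants).
Products: 2·(-365.6) = -731.2
Reactants: 2·(+0.0) + 2·(+0.0) + 2·(+0.0) + 2·(-285.8) = -571.6
ΔHrxn = (-731.2) − (-571.6) = -159.6 kJ/mol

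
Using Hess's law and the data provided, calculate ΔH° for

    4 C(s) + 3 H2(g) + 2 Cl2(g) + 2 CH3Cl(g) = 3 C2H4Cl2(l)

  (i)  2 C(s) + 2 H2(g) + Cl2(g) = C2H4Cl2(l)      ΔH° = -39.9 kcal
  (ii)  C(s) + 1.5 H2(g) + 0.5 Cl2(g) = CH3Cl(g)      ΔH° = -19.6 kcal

ΔH° = -80.5 kcal

(i) × 3: (3)·(-39.9) = -119.7 kcal
(ii) reversed and × 2: (-2)·(-19.6) = +39.2 kcal
Since enthalpy is a state function, ΔH° = (3)·(-39.9) + (-2)·(-19.6) = -80.5 kcal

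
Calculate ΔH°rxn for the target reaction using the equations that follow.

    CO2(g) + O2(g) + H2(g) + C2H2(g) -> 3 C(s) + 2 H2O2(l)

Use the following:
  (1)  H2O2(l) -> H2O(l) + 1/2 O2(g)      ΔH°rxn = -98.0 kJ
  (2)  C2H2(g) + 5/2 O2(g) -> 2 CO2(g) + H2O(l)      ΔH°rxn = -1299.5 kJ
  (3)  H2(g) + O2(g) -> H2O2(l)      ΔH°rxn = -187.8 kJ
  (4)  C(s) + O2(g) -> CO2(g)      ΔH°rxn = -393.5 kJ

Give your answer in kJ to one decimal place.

ΔH°rxn = -208.8 kJ

(1) reversed: +98.0 kJ
(2) as written (C2H2(g) already on the reactant side): -1299.5 kJ
(3) as written (H2(g) already on the reactant side): -187.8 kJ
(4) reversed and × 3 (reverse to put C(s) on the product side; scale by 3 for the 3 C(s)): (-3)·(-393.5) = +1180.5 kJ
Summing the manipulated equations, ΔH°rxn = (-1)·(-98.0) + (1)·(-1299.5) + (1)·(-187.8) + (-3)·(-393.5) = -208.8 kJ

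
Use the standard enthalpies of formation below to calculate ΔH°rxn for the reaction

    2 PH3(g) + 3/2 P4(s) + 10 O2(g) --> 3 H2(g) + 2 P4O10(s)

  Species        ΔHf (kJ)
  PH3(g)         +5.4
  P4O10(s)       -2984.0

ΔH°rxn = -5978.8 kJ

ΔH°rxn = Σ nΔHf°(products) − Σ nΔHf°(reactants).
Products: 3·(+0.0) + 2·(-2984.0) = -5968.0
Reactants: 2·(+5.4) + 3/2·(+0.0) + 10·(+0.0) = +10.8
ΔH°rxn = (-5968.0) − (+10.8) = -5978.8 kJ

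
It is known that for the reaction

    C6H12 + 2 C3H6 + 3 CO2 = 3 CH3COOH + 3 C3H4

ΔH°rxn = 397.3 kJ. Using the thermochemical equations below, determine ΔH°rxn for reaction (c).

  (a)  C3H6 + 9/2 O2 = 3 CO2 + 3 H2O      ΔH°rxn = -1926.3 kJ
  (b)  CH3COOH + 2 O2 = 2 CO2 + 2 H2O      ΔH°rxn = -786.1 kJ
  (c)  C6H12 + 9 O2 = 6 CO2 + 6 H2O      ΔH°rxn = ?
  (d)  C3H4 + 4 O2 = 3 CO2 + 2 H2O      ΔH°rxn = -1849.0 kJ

(a) × 2: (2)·(-1926.3) = -3852.6 kJ
(b) reversed and × 3: (-3)·(-786.1) = +2358.3 kJ
(c) as written: contributes x
(d) reversed and × 3: (-3)·(-1849.0) = +5547.0 kJ
+397.3 = (-3852.6) + (+2358.3) + (+5547.0) + x
x = (+397.3 − (+4052.7)) / (1) = -3655.4 kJ

ΔH°rxn = -3655.4 kJ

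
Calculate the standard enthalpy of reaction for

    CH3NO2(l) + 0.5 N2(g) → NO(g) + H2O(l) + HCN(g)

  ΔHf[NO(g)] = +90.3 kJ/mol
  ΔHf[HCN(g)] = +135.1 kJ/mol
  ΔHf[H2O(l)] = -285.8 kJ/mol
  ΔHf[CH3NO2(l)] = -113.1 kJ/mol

ΔHrxn = 52.7 kJ/mol

ΔH°rxn = Σ nΔHf°(products) − Σ nΔHf°(reactants).
Products: 1·(+90.3) + 1·(-285.8) + 1·(+135.1) = -60.4
Reactants: 1·(-113.1) + 1/2·(+0.0) = -113.1
ΔHrxn = (-60.4) − (-113.1) = 52.7 kJ/mol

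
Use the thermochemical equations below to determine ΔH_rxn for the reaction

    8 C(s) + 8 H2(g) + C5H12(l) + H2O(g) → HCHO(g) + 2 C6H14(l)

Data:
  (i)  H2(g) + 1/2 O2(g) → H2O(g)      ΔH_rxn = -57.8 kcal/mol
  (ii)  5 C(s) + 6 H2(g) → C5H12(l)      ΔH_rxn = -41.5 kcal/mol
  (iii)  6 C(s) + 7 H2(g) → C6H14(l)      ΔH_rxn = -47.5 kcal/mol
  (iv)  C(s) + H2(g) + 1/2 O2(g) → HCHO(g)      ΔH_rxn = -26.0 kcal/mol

ΔH_rxn = -21.7 kcal/mol

(i) reversed (reverse to put H2O(g) on the reactant side): +57.8 kcal/mol
(ii) reversed (reverse to put C5H12(l) on the reactant side): +41.5 kcal/mol
(iii) × 2 (×2 to match 2 C6H14(l) in the target): (2)·(-47.5) = -95.0 kcal/mol
(iv) as written (HCHO(g) already on the product side): -26.0 kcal/mol
ΔH_rxn = (+57.8) + (+41.5) + (-95.0) + (-26.0) = -21.7 kcal/mol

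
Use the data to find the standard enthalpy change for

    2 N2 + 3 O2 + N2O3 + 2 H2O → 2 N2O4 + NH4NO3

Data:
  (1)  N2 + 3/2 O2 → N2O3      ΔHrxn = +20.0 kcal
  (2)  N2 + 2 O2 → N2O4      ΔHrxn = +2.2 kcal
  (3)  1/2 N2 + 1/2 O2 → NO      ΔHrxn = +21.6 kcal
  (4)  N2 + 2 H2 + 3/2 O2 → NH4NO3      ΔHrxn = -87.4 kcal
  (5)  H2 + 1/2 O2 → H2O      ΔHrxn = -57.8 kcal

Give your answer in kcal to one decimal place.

(1) reversed (N2O3 must end up as a reactant): -20.0 kcal
(2) × 2 (scale by 2 for the 2 N2O4): (2)·(+2.2) = +4.4 kcal
(3): not needed (NO appears nowhere else).
(4) as written (NH4NO3 already on the product side): -87.4 kcal
(5) reversed and × 2 (reverse to put H2O on the reactant side; ×2 to match 2 H2O in the target): (-2)·(-57.8) = +115.6 kcal
ΔHrxn = (-1)·(+20.0) + (2)·(+2.2) + (1)·(-87.4) + (-2)·(-57.8) = 12.6 kcal

ΔHrxn = 12.6 kcal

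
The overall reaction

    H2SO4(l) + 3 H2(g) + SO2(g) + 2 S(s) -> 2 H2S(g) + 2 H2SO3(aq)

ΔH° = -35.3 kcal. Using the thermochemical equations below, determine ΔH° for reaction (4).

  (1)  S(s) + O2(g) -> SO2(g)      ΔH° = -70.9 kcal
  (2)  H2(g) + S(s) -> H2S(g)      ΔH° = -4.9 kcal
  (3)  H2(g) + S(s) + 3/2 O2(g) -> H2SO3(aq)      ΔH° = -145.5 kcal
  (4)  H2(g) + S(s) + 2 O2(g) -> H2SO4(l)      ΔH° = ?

(1) reversed: +70.9 kcal
(2) × 2: (2)·(-4.9) = -9.8 kcal
(3) × 2: (2)·(-145.5) = -291.0 kcal
(4) reversed: contributes −x
-35.3 = (+70.9) + (-9.8) + (-291.0) − x
x = (-35.3 − (-229.9)) / (-1) = -194.6 kcal

ΔH° = -194.6 kcal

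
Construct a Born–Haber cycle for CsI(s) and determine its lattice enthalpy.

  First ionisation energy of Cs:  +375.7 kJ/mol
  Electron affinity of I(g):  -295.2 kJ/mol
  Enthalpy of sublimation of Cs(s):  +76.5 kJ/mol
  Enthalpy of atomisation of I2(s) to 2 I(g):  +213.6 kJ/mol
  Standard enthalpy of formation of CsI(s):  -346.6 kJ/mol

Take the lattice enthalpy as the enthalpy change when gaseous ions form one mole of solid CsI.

ΔHf° = 1·ΔHsub + 1·(ΣIE) + 1/2·D(I2) + 1·EA + U
-346.6 = 1·(+76.5) + 1·(+375.7) + 1/2·(+213.6) + 1·(-295.2) + U
U = -346.6 − (+263.8) = -610.4 kJ/mol

U = -610.4 kJ/mol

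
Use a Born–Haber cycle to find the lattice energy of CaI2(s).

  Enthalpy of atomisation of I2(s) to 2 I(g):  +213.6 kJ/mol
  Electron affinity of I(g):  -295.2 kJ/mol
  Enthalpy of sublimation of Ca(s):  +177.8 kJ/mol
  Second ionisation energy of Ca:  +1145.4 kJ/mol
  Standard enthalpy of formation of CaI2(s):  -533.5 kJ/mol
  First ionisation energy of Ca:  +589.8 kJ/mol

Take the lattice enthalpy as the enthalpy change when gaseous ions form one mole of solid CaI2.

ΔHf° = 1·ΔHsub + 1·(ΣIE) + 1·D(I2) + 2·EA + U
-533.5 = 1·(+177.8) + 1·(+1735.2) + 1·(+213.6) + 2·(-295.2) + U
U = -533.5 − (+1536.2) = -2069.7 kJ/mol

U = -2069.7 kJ/mol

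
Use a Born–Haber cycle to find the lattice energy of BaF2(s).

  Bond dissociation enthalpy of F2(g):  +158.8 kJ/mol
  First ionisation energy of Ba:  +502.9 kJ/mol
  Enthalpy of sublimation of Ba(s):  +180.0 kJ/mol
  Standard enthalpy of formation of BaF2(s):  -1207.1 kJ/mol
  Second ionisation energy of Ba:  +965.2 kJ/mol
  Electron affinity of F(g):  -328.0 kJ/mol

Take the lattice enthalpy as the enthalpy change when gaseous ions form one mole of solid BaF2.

ΔHf° = 1·ΔHsub + 1·(ΣIE) + 1·D(F2) + 2·EA + U
-1207.1 = 1·(+180.0) + 1·(+1468.1) + 1·(+158.8) + 2·(-328.0) + U
U = -1207.1 − (+1150.9) = -2358.0 kJ/mol

U = -2358.0 kJ/mol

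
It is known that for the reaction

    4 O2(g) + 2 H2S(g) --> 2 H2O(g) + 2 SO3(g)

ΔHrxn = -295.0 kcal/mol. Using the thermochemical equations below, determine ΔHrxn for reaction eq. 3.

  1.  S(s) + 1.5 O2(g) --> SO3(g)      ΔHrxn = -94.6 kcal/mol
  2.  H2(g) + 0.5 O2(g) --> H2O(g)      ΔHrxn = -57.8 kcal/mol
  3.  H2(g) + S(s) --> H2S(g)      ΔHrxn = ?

ΔHrxn = -4.9 kcal/mol

eq. 1 × 2: (2)·(-94.6) = -189.2 kcal/mol
eq. 2 × 2: (2)·(-57.8) = -115.6 kcal/mol
eq. 3 reversed and × 2: contributes −2·x
-295.0 = (-189.2) + (-115.6) − 2·x
x = (-295.0 − (-304.8)) / (-2) = -4.9 kcal/mol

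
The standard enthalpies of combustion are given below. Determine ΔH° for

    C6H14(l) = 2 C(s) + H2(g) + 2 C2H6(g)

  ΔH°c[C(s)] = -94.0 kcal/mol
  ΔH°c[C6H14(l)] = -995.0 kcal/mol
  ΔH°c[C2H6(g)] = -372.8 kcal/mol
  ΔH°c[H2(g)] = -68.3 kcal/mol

ΔH° = 6.9 kcal/mol

With combustion enthalpies, reactants minus products:
= [1·(-995.0)] − [2·(-94.0) + 1·(-68.3) + 2·(-372.8)]
= 6.9 kcal/mol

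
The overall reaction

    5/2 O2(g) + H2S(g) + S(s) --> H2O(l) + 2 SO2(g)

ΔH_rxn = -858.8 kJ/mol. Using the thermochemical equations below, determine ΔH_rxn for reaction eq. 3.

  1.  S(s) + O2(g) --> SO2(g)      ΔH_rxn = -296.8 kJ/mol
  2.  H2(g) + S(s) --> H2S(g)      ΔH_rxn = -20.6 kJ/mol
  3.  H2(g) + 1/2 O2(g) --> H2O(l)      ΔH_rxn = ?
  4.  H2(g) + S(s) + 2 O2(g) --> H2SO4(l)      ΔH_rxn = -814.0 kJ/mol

ΔH_rxn = -285.8 kJ/mol

eq. 1 × 2 (scale by 2 for the 2 SO2(g)): (2)·(-296.8) = -593.6 kJ/mol
eq. 2 reversed (reverse to put H2S(g) on the reactant side): +20.6 kJ/mol
eq. 3 as written (H2O(l) already on the product side): contributes x
eq. 4: not needed (H2SO4(l) appears nowhere else).
-858.8 = (-593.6) + (+20.6) + x
x = (-858.8 − (-573.0)) / (1) = -285.8 kJ/mol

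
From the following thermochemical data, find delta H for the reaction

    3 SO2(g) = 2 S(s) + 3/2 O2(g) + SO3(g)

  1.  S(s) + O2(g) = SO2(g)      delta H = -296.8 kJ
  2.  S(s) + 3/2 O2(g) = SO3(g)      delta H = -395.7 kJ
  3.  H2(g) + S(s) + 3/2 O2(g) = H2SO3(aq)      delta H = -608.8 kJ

eq. 1 reversed and × 3: (-3)·(-296.8) = +890.4 kJ
eq. 2 as written: -395.7 kJ
eq. 3: not needed.
delta H = (-3)·(-296.8) + (1)·(-395.7) = 494.7 kJ

delta H = 494.7 kJ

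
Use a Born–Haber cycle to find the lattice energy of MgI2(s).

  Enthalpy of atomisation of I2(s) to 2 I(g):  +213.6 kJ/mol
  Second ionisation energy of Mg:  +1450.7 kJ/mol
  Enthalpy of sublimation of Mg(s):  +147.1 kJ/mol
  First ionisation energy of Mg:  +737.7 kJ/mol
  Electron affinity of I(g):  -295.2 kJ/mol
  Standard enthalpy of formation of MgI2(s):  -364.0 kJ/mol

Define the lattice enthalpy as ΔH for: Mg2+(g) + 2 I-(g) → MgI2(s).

ΔHf° = 1·ΔHsub + 1·(ΣIE) + 1·D(I2) + 2·EA + U
-364.0 = 1·(+147.1) + 1·(+2188.4) + 1·(+213.6) + 2·(-295.2) + U
U = -364.0 − (+1958.7) = -2322.7 kJ/mol

U = -2322.7 kJ/mol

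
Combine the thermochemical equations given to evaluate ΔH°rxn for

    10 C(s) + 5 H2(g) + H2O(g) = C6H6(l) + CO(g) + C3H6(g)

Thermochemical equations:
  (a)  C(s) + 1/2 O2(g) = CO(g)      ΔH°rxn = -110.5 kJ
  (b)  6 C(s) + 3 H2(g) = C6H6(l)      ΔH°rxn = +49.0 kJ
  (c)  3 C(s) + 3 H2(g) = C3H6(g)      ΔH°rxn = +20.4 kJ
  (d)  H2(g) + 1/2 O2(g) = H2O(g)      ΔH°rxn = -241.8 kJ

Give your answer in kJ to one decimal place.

(a) as written (CO(g) already on the product side): -110.5 kJ
(b) as written (C6H6(l) already on the product side): +49.0 kJ
(c) as written (C3H6(g) already on the product side): +20.4 kJ
(d) reversed (H2O(g) must end up as a reactant): +241.8 kJ
ΔH°rxn = (-110.5) + (+49.0) + (+20.4) + (+241.8) = 200.7 kJ

ΔH°rxn = 200.7 kJ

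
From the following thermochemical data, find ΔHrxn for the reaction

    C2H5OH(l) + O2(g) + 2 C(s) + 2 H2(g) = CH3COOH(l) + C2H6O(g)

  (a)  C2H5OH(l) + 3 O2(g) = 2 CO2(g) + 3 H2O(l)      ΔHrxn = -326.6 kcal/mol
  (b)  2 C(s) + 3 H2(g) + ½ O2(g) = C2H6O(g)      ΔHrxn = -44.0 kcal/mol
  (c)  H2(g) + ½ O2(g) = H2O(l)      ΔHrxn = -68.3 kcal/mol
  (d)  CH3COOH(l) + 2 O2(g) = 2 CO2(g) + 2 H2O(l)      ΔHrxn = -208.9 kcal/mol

(a) as written: -326.6 kcal/mol
(b) as written: -44.0 kcal/mol
(c) reversed: +68.3 kcal/mol
(d) reversed: +208.9 kcal/mol
By Hess's law, ΔHrxn = (-326.6) + (-44.0) + (+68.3) + (+208.9) = -93.4 kcal/mol

ΔHrxn = -93.4 kcal/mol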